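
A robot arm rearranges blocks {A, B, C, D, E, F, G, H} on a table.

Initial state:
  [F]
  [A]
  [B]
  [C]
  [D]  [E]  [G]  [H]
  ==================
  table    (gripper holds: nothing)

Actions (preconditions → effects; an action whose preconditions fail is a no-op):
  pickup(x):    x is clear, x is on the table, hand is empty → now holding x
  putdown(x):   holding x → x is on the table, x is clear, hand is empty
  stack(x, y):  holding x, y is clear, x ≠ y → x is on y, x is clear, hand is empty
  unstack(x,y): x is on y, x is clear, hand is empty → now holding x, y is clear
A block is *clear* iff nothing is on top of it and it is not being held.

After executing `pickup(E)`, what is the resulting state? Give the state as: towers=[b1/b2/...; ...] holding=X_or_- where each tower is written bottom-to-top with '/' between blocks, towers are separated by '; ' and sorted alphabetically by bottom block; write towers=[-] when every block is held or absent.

towers=[D/C/B/A/F; G; H] holding=E

before: towers=[D/C/B/A/F; E; G; H] holding=-
pre[pickup(E)]: clear(E) ✓, ontable(E) ✓, handempty ✓
all met → apply pickup(E)
after:  towers=[D/C/B/A/F; G; H] holding=E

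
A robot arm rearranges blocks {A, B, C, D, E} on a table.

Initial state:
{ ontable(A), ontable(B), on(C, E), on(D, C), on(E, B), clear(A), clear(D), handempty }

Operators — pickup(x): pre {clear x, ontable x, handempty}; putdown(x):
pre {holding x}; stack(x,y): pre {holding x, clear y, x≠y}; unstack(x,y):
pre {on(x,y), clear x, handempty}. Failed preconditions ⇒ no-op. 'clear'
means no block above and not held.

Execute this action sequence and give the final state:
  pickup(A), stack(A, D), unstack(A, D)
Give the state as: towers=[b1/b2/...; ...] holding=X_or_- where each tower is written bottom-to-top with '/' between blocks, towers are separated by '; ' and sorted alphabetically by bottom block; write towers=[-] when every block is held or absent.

towers=[B/E/C/D] holding=A

step 1 (pickup(A)): towers=[B/E/C/D] holding=A
step 2 (stack(A, D)): towers=[B/E/C/D/A] holding=-
step 3 (unstack(A, D)): towers=[B/E/C/D] holding=A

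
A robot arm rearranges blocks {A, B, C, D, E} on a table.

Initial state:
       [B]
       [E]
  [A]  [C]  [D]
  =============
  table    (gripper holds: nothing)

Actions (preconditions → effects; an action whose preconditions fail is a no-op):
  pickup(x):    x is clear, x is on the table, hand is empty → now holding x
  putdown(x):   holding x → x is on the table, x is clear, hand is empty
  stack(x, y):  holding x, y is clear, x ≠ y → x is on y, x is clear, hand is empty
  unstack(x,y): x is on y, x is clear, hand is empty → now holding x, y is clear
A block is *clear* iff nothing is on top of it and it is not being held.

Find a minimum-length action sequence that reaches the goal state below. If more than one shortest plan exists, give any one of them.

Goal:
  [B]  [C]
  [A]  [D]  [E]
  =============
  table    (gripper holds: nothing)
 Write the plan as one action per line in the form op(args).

step 1 (unstack(B, E)): towers=[A; C/E; D] holding=B
step 2 (stack(B, A)): towers=[A/B; C/E; D] holding=-
step 3 (unstack(E, C)): towers=[A/B; C; D] holding=E
step 4 (putdown(E)): towers=[A/B; C; D; E] holding=-
step 5 (pickup(C)): towers=[A/B; D; E] holding=C
step 6 (stack(C, D)): towers=[A/B; D/C; E] holding=-
goal check: towers=[A/B; D/C; E] holding=- — reached (length 6, optimal by BFS)

unstack(B, E)
stack(B, A)
unstack(E, C)
putdown(E)
pickup(C)
stack(C, D)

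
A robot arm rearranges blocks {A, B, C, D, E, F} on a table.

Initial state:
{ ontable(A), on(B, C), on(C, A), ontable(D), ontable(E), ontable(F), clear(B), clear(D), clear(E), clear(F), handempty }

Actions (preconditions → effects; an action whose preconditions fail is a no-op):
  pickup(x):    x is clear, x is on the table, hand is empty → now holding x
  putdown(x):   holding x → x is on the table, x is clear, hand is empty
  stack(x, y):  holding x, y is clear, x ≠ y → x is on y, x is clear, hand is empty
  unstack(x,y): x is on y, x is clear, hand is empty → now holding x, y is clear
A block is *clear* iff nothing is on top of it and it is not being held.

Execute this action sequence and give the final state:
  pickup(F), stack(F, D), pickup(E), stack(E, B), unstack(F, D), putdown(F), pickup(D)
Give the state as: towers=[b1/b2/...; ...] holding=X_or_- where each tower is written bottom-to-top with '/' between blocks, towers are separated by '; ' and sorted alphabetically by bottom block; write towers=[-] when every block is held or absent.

towers=[A/C/B/E; F] holding=D

step 1 (pickup(F)): towers=[A/C/B; D; E] holding=F
step 2 (stack(F, D)): towers=[A/C/B; D/F; E] holding=-
step 3 (pickup(E)): towers=[A/C/B; D/F] holding=E
step 4 (stack(E, B)): towers=[A/C/B/E; D/F] holding=-
step 5 (unstack(F, D)): towers=[A/C/B/E; D] holding=F
step 6 (putdown(F)): towers=[A/C/B/E; D; F] holding=-
step 7 (pickup(D)): towers=[A/C/B/E; F] holding=D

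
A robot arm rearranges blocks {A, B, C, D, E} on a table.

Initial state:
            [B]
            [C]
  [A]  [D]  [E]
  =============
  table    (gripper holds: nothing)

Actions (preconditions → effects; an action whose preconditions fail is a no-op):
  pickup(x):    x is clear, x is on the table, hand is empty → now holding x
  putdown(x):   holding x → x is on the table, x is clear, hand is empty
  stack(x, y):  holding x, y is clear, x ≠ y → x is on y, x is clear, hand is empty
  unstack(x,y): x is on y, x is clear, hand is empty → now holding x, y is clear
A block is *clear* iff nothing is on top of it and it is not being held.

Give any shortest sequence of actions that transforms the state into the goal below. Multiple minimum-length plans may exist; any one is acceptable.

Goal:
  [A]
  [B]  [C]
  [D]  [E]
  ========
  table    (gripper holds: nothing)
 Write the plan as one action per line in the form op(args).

step 1 (unstack(B, C)): towers=[A; D; E/C] holding=B
step 2 (stack(B, D)): towers=[A; D/B; E/C] holding=-
step 3 (pickup(A)): towers=[D/B; E/C] holding=A
step 4 (stack(A, B)): towers=[D/B/A; E/C] holding=-
goal check: towers=[D/B/A; E/C] holding=- — reached (length 4, optimal by BFS)

unstack(B, C)
stack(B, D)
pickup(A)
stack(A, B)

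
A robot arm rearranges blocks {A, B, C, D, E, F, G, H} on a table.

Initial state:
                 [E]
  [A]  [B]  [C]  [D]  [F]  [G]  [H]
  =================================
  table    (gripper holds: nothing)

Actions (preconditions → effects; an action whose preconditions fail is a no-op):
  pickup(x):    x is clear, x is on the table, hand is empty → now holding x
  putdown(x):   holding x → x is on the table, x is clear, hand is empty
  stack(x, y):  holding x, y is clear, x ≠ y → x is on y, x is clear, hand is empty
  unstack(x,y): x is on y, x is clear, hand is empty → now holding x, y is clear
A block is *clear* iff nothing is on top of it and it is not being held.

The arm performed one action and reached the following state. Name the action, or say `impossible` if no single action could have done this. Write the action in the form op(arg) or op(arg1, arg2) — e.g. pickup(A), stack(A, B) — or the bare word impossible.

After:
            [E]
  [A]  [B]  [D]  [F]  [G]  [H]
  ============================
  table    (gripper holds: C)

target: towers=[A; B; D/E; F; G; H] holding=C
         pickup(G) → towers=[A; B; C; D/E; F; H] holding=G
         pickup(A) → towers=[B; C; D/E; F; G; H] holding=A
     unstack(E, D) → towers=[A; B; C; D; F; G; H] holding=E
         pickup(H) → towers=[A; B; C; D/E; F; G] holding=H
         pickup(B) → towers=[A; C; D/E; F; G; H] holding=B
         pickup(F) → towers=[A; B; C; D/E; G; H] holding=F
         pickup(C) → towers=[A; B; D/E; F; G; H] holding=C  ← match

pickup(C)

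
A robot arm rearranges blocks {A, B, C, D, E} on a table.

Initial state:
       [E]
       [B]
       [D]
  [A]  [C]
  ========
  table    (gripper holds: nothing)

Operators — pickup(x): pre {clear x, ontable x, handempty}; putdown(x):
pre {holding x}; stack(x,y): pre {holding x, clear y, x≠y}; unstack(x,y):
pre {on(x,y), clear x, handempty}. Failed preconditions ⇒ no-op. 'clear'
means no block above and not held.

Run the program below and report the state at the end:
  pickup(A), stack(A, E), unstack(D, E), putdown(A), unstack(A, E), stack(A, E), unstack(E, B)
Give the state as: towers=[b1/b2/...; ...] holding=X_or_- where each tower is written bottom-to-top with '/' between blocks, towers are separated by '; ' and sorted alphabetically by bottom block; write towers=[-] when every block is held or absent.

step 1 (pickup(A)): towers=[C/D/B/E] holding=A
step 2 (stack(A, E)): towers=[C/D/B/E/A] holding=-
step 3 (unstack(D, E)) [no-op]: towers=[C/D/B/E/A] holding=-
step 4 (putdown(A)) [no-op]: towers=[C/D/B/E/A] holding=-
step 5 (unstack(A, E)): towers=[C/D/B/E] holding=A
step 6 (stack(A, E)): towers=[C/D/B/E/A] holding=-
step 7 (unstack(E, B)) [no-op]: towers=[C/D/B/E/A] holding=-

towers=[C/D/B/E/A] holding=-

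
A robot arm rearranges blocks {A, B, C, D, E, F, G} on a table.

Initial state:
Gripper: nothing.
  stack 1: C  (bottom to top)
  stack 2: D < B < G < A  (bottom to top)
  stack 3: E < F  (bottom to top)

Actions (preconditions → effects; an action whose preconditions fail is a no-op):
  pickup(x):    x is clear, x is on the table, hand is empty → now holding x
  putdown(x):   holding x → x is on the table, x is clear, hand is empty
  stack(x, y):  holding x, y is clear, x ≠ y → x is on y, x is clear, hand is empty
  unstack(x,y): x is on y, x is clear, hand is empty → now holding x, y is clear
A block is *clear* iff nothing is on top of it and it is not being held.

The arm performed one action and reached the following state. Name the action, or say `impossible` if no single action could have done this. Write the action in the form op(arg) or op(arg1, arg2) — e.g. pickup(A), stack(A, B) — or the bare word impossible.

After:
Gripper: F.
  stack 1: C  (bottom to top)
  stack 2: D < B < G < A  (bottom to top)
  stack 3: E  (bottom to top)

unstack(F, E)

target: towers=[C; D/B/G/A; E] holding=F
     unstack(F, E) → towers=[C; D/B/G/A; E] holding=F  ← match
     unstack(A, G) → towers=[C; D/B/G; E/F] holding=A
         pickup(C) → towers=[D/B/G/A; E/F] holding=C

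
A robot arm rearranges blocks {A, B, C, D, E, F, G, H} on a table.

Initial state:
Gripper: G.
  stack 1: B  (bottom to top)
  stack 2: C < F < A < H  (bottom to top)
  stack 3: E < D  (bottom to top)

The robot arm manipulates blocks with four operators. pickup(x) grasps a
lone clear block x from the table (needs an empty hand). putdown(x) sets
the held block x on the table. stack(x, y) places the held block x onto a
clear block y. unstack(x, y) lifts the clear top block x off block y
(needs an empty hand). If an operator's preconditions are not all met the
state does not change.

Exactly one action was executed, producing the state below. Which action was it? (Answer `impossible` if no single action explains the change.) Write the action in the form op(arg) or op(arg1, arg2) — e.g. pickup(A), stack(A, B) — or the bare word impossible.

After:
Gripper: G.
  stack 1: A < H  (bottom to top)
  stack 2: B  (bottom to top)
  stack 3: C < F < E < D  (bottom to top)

impossible

target: towers=[A/H; B; C/F/E/D] holding=G
        putdown(G) → towers=[B; C/F/A/H; E/D; G] holding=-
       stack(G, H) → towers=[B; C/F/A/H/G; E/D] holding=-
       stack(G, B) → towers=[B/G; C/F/A/H; E/D] holding=-
       stack(G, D) → towers=[B; C/F/A/H; E/D/G] holding=-
none of the 4 applicable actions match → impossible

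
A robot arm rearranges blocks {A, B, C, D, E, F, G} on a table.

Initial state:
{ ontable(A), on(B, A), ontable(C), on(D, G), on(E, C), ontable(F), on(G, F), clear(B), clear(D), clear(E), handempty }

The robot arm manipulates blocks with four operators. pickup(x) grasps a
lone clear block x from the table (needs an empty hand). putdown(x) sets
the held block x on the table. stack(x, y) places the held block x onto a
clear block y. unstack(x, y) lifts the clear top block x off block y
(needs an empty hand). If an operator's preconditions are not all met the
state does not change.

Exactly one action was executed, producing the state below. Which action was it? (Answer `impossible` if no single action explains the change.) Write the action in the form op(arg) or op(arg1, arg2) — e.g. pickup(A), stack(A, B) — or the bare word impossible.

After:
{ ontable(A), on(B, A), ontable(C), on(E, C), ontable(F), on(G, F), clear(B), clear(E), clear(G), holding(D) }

unstack(D, G)

target: towers=[A/B; C/E; F/G] holding=D
     unstack(B, A) → towers=[A; C/E; F/G/D] holding=B
     unstack(D, G) → towers=[A/B; C/E; F/G] holding=D  ← match
     unstack(E, C) → towers=[A/B; C; F/G/D] holding=E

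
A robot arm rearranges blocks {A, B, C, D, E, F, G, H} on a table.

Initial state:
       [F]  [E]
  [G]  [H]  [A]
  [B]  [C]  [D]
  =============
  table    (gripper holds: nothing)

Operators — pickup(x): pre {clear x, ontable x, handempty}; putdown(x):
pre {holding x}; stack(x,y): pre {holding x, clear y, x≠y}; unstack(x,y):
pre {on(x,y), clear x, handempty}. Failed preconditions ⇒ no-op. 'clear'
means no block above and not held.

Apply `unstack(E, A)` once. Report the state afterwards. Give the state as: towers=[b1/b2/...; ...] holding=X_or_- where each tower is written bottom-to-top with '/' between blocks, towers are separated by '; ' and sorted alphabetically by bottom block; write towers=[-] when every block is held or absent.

towers=[B/G; C/H/F; D/A] holding=E

before: towers=[B/G; C/H/F; D/A/E] holding=-
pre[unstack(E, A)]: on(E,A) yes, clear(E) yes, handempty yes
all met → apply unstack(E, A)
after:  towers=[B/G; C/H/F; D/A] holding=E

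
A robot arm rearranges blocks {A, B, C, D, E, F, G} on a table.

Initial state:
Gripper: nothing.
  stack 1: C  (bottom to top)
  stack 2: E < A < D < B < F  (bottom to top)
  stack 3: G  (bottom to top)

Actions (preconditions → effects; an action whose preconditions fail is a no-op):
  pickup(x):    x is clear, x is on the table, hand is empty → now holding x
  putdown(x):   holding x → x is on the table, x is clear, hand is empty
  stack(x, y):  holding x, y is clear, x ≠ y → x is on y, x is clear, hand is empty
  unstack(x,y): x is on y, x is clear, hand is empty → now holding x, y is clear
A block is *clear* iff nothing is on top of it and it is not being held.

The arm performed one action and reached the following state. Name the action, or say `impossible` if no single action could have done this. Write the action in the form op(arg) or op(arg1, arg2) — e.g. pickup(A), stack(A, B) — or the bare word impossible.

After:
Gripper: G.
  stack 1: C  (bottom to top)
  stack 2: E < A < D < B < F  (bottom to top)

target: towers=[C; E/A/D/B/F] holding=G
     unstack(F, B) → towers=[C; E/A/D/B; G] holding=F
         pickup(G) → towers=[C; E/A/D/B/F] holding=G  ← match
         pickup(C) → towers=[E/A/D/B/F; G] holding=C

pickup(G)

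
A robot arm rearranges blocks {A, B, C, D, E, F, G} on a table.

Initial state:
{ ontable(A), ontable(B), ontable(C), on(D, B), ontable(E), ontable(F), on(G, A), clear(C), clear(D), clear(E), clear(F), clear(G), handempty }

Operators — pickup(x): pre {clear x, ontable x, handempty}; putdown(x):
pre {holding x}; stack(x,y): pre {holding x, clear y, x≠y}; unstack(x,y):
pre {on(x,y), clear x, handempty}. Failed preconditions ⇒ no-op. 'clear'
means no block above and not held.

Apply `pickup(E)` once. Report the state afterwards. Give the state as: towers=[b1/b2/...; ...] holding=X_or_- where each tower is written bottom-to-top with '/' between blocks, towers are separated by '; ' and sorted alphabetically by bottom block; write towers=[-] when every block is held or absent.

towers=[A/G; B/D; C; F] holding=E

before: towers=[A/G; B/D; C; E; F] holding=-
pre[pickup(E)]: clear(E) ok, ontable(E) ok, handempty ok
all met → apply pickup(E)
after:  towers=[A/G; B/D; C; F] holding=E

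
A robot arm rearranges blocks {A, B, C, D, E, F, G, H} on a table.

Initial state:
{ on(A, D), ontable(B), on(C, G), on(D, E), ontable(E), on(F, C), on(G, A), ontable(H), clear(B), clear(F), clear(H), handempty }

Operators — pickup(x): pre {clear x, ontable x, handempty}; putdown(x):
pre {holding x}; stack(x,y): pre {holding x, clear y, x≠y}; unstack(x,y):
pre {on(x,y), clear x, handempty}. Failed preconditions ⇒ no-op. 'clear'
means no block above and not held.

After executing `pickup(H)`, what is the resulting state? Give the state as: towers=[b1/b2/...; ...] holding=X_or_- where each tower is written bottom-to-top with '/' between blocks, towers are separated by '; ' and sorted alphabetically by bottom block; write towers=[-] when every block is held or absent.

towers=[B; E/D/A/G/C/F] holding=H

before: towers=[B; E/D/A/G/C/F; H] holding=-
pre[pickup(H)]: clear(H) ✓, ontable(H) ✓, handempty ✓
all met → apply pickup(H)
after:  towers=[B; E/D/A/G/C/F] holding=H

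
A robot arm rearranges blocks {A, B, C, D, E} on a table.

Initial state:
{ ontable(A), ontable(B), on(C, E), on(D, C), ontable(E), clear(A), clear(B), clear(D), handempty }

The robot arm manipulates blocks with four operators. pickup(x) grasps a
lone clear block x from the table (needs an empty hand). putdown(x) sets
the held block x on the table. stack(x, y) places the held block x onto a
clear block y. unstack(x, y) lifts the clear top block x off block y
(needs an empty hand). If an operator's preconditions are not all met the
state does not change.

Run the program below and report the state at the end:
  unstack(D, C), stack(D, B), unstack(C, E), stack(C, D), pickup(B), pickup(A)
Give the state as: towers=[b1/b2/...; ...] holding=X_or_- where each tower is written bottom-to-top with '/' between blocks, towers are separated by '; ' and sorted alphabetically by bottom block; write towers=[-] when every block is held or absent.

step 1 (unstack(D, C)): towers=[A; B; E/C] holding=D
step 2 (stack(D, B)): towers=[A; B/D; E/C] holding=-
step 3 (unstack(C, E)): towers=[A; B/D; E] holding=C
step 4 (stack(C, D)): towers=[A; B/D/C; E] holding=-
step 5 (pickup(B)) [no-op]: towers=[A; B/D/C; E] holding=-
step 6 (pickup(A)): towers=[B/D/C; E] holding=A

towers=[B/D/C; E] holding=A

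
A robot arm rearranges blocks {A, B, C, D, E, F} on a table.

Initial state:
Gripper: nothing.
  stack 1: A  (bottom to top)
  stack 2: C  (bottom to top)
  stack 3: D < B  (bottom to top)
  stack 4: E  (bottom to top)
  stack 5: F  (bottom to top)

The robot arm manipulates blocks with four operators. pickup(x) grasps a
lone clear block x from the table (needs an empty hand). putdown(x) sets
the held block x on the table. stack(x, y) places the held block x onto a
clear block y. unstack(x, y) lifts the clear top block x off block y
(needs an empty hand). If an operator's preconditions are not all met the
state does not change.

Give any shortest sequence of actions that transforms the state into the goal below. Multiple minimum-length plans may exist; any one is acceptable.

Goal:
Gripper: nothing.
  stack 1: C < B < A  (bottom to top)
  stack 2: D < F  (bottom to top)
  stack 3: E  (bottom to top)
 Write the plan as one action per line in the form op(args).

unstack(B, D)
stack(B, C)
pickup(F)
stack(F, D)
pickup(A)
stack(A, B)

step 1 (unstack(B, D)): towers=[A; C; D; E; F] holding=B
step 2 (stack(B, C)): towers=[A; C/B; D; E; F] holding=-
step 3 (pickup(F)): towers=[A; C/B; D; E] holding=F
step 4 (stack(F, D)): towers=[A; C/B; D/F; E] holding=-
step 5 (pickup(A)): towers=[C/B; D/F; E] holding=A
step 6 (stack(A, B)): towers=[C/B/A; D/F; E] holding=-
goal check: towers=[C/B/A; D/F; E] holding=- — reached (length 6, optimal by BFS)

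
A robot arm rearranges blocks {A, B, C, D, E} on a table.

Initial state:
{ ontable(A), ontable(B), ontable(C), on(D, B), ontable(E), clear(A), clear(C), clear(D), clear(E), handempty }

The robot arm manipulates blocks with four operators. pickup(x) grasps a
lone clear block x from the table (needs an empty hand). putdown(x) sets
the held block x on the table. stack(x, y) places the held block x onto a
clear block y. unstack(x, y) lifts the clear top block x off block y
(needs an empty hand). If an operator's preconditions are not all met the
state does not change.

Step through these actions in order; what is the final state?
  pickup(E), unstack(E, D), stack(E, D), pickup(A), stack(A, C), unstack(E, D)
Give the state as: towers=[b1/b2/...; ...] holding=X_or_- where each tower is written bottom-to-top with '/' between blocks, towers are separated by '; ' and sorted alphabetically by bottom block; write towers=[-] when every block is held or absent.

towers=[B/D; C/A] holding=E

step 1 (pickup(E)): towers=[A; B/D; C] holding=E
step 2 (unstack(E, D)) [no-op]: towers=[A; B/D; C] holding=E
step 3 (stack(E, D)): towers=[A; B/D/E; C] holding=-
step 4 (pickup(A)): towers=[B/D/E; C] holding=A
step 5 (stack(A, C)): towers=[B/D/E; C/A] holding=-
step 6 (unstack(E, D)): towers=[B/D; C/A] holding=E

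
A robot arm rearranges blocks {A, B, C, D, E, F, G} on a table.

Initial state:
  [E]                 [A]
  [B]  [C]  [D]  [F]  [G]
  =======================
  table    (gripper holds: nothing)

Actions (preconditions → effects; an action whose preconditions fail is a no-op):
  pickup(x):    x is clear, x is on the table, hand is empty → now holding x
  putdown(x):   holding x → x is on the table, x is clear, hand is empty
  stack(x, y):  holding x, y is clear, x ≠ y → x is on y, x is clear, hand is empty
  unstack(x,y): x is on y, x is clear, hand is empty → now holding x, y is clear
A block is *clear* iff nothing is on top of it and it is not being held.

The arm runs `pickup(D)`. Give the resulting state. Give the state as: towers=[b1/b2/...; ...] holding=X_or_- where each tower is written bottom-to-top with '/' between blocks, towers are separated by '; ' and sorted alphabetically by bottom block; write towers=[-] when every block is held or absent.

towers=[B/E; C; F; G/A] holding=D

before: towers=[B/E; C; D; F; G/A] holding=-
pre[pickup(D)]: clear(D) ok, ontable(D) ok, handempty ok
all met → apply pickup(D)
after:  towers=[B/E; C; F; G/A] holding=D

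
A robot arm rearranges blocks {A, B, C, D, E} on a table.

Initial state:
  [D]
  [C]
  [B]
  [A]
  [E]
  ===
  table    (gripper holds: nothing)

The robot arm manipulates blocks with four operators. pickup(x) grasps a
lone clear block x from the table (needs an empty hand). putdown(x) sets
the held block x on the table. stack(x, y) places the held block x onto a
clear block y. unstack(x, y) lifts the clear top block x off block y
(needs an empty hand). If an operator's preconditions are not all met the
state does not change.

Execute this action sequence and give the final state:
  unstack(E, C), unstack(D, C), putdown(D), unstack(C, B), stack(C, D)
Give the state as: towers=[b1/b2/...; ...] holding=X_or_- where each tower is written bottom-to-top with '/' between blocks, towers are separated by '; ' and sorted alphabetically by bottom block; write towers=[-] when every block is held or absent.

towers=[D/C; E/A/B] holding=-

step 1 (unstack(E, C)) [no-op]: towers=[E/A/B/C/D] holding=-
step 2 (unstack(D, C)): towers=[E/A/B/C] holding=D
step 3 (putdown(D)): towers=[D; E/A/B/C] holding=-
step 4 (unstack(C, B)): towers=[D; E/A/B] holding=C
step 5 (stack(C, D)): towers=[D/C; E/A/B] holding=-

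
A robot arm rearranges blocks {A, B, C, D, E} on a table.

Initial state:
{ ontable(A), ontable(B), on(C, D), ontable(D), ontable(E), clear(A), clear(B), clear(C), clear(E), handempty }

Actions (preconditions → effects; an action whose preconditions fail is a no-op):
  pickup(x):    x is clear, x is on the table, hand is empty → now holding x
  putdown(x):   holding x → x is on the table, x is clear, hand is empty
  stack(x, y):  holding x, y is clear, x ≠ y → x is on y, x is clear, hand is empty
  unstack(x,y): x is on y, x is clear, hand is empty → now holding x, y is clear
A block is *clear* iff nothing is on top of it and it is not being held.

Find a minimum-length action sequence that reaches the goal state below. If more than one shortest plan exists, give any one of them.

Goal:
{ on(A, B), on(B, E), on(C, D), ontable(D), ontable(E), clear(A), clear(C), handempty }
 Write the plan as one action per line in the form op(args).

step 1 (pickup(B)): towers=[A; D/C; E] holding=B
step 2 (stack(B, E)): towers=[A; D/C; E/B] holding=-
step 3 (pickup(A)): towers=[D/C; E/B] holding=A
step 4 (stack(A, B)): towers=[D/C; E/B/A] holding=-
goal check: towers=[D/C; E/B/A] holding=- — reached (length 4, optimal by BFS)

pickup(B)
stack(B, E)
pickup(A)
stack(A, B)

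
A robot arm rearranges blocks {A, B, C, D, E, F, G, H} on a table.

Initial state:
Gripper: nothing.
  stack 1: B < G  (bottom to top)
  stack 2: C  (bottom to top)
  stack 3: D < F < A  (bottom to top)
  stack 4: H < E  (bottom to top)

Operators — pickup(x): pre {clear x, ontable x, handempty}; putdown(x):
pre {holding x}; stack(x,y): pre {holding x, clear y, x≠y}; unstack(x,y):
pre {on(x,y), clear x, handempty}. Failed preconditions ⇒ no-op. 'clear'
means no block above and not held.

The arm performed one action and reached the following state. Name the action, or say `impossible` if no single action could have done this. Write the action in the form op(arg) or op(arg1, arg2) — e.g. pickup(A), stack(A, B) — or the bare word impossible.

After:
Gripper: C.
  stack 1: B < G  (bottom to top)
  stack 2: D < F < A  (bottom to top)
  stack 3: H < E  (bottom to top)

target: towers=[B/G; D/F/A; H/E] holding=C
     unstack(G, B) → towers=[B; C; D/F/A; H/E] holding=G
     unstack(A, F) → towers=[B/G; C; D/F; H/E] holding=A
     unstack(E, H) → towers=[B/G; C; D/F/A; H] holding=E
         pickup(C) → towers=[B/G; D/F/A; H/E] holding=C  ← match

pickup(C)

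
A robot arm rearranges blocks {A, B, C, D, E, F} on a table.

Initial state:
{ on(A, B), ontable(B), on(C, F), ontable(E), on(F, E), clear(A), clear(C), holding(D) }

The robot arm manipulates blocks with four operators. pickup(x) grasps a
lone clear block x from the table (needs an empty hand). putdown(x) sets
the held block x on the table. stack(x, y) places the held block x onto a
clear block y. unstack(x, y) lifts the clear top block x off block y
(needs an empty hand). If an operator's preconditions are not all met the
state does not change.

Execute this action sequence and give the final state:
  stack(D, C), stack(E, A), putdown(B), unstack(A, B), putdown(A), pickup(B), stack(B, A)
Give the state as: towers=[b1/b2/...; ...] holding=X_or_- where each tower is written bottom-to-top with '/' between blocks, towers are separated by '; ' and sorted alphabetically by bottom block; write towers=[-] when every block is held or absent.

towers=[A/B; E/F/C/D] holding=-

step 1 (stack(D, C)): towers=[B/A; E/F/C/D] holding=-
step 2 (stack(E, A)) [no-op]: towers=[B/A; E/F/C/D] holding=-
step 3 (putdown(B)) [no-op]: towers=[B/A; E/F/C/D] holding=-
step 4 (unstack(A, B)): towers=[B; E/F/C/D] holding=A
step 5 (putdown(A)): towers=[A; B; E/F/C/D] holding=-
step 6 (pickup(B)): towers=[A; E/F/C/D] holding=B
step 7 (stack(B, A)): towers=[A/B; E/F/C/D] holding=-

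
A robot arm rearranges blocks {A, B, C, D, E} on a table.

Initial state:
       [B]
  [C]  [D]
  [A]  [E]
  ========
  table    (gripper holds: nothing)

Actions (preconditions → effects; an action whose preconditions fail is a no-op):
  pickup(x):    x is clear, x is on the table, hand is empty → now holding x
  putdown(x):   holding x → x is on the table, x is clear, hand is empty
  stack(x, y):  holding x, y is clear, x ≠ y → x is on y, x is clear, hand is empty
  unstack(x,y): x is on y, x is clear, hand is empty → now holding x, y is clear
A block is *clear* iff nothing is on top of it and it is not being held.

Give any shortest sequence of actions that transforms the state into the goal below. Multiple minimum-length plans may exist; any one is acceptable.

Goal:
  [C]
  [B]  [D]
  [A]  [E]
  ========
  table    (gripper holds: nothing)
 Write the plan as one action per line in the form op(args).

step 1 (unstack(C, A)): towers=[A; E/D/B] holding=C
step 2 (putdown(C)): towers=[A; C; E/D/B] holding=-
step 3 (unstack(B, D)): towers=[A; C; E/D] holding=B
step 4 (stack(B, A)): towers=[A/B; C; E/D] holding=-
step 5 (pickup(C)): towers=[A/B; E/D] holding=C
step 6 (stack(C, B)): towers=[A/B/C; E/D] holding=-
goal check: towers=[A/B/C; E/D] holding=- — reached (length 6, optimal by BFS)

unstack(C, A)
putdown(C)
unstack(B, D)
stack(B, A)
pickup(C)
stack(C, B)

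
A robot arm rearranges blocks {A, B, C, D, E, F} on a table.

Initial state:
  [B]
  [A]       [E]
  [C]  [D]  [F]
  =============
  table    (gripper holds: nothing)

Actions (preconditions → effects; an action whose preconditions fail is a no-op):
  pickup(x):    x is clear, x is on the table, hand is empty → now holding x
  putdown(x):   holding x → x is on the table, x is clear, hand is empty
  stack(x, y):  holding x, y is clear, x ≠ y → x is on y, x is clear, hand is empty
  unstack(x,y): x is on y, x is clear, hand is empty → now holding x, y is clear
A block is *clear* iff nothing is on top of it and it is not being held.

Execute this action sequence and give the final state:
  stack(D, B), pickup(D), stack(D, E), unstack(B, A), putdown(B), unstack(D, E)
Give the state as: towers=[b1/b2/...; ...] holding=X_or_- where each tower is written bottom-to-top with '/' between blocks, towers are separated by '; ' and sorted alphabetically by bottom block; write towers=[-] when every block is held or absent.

towers=[B; C/A; F/E] holding=D

step 1 (stack(D, B)) [no-op]: towers=[C/A/B; D; F/E] holding=-
step 2 (pickup(D)): towers=[C/A/B; F/E] holding=D
step 3 (stack(D, E)): towers=[C/A/B; F/E/D] holding=-
step 4 (unstack(B, A)): towers=[C/A; F/E/D] holding=B
step 5 (putdown(B)): towers=[B; C/A; F/E/D] holding=-
step 6 (unstack(D, E)): towers=[B; C/A; F/E] holding=D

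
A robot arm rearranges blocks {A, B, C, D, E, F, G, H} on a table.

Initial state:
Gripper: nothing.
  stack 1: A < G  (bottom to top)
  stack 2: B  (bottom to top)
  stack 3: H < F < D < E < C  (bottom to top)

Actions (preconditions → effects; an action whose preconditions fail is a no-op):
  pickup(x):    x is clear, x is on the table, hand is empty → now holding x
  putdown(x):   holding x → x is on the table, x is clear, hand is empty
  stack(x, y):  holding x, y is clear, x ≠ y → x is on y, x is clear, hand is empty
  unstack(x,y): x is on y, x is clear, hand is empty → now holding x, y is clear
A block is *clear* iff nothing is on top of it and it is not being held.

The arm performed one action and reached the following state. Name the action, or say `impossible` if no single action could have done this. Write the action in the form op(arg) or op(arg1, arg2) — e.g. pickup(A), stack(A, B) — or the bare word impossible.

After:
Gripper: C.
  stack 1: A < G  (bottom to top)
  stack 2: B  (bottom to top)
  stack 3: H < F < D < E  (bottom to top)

target: towers=[A/G; B; H/F/D/E] holding=C
     unstack(G, A) → towers=[A; B; H/F/D/E/C] holding=G
         pickup(B) → towers=[A/G; H/F/D/E/C] holding=B
     unstack(C, E) → towers=[A/G; B; H/F/D/E] holding=C  ← match

unstack(C, E)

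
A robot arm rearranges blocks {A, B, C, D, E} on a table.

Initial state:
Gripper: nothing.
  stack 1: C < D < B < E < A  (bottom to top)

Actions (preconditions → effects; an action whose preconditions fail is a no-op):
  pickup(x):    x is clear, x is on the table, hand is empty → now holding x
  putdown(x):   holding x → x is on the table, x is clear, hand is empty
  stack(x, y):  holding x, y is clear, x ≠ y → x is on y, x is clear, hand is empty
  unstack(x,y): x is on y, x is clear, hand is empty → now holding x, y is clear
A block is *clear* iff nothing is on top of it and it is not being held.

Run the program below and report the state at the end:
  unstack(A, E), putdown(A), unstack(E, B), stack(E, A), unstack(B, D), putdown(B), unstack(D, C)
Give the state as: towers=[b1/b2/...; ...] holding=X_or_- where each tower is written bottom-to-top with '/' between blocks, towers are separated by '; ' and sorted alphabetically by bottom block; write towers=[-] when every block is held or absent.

towers=[A/E; B; C] holding=D

step 1 (unstack(A, E)): towers=[C/D/B/E] holding=A
step 2 (putdown(A)): towers=[A; C/D/B/E] holding=-
step 3 (unstack(E, B)): towers=[A; C/D/B] holding=E
step 4 (stack(E, A)): towers=[A/E; C/D/B] holding=-
step 5 (unstack(B, D)): towers=[A/E; C/D] holding=B
step 6 (putdown(B)): towers=[A/E; B; C/D] holding=-
step 7 (unstack(D, C)): towers=[A/E; B; C] holding=D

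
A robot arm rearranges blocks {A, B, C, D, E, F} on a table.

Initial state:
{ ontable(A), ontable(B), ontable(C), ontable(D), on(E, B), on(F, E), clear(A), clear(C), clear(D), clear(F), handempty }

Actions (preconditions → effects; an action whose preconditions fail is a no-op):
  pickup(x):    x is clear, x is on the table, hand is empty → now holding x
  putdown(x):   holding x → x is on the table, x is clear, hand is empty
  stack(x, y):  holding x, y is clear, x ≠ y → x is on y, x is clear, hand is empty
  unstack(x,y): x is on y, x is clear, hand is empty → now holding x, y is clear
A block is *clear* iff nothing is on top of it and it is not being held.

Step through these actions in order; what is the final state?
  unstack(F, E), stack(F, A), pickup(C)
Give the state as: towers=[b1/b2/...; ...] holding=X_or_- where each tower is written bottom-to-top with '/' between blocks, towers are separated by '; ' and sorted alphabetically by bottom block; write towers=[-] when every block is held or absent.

step 1 (unstack(F, E)): towers=[A; B/E; C; D] holding=F
step 2 (stack(F, A)): towers=[A/F; B/E; C; D] holding=-
step 3 (pickup(C)): towers=[A/F; B/E; D] holding=C

towers=[A/F; B/E; D] holding=C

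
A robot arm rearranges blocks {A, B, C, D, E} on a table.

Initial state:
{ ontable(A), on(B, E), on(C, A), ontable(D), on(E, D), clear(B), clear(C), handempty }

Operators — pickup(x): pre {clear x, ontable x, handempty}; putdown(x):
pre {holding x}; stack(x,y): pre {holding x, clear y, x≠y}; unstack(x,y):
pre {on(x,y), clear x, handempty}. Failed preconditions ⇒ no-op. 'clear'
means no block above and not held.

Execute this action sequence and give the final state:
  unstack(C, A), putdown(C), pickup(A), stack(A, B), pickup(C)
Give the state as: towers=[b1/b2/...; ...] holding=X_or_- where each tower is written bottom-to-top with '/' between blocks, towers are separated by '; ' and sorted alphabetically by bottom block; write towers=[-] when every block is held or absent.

step 1 (unstack(C, A)): towers=[A; D/E/B] holding=C
step 2 (putdown(C)): towers=[A; C; D/E/B] holding=-
step 3 (pickup(A)): towers=[C; D/E/B] holding=A
step 4 (stack(A, B)): towers=[C; D/E/B/A] holding=-
step 5 (pickup(C)): towers=[D/E/B/A] holding=C

towers=[D/E/B/A] holding=C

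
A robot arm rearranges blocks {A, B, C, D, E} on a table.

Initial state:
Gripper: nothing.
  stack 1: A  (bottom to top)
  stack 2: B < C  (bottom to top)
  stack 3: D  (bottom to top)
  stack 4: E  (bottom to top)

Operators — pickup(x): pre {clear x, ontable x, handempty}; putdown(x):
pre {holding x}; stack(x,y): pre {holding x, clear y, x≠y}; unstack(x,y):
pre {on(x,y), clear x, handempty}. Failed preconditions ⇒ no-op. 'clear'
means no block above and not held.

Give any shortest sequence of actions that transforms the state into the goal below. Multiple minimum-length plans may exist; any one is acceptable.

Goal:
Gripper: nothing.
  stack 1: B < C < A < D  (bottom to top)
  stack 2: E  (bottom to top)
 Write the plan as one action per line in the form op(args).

pickup(A)
stack(A, C)
pickup(D)
stack(D, A)

step 1 (pickup(A)): towers=[B/C; D; E] holding=A
step 2 (stack(A, C)): towers=[B/C/A; D; E] holding=-
step 3 (pickup(D)): towers=[B/C/A; E] holding=D
step 4 (stack(D, A)): towers=[B/C/A/D; E] holding=-
goal check: towers=[B/C/A/D; E] holding=- — reached (length 4, optimal by BFS)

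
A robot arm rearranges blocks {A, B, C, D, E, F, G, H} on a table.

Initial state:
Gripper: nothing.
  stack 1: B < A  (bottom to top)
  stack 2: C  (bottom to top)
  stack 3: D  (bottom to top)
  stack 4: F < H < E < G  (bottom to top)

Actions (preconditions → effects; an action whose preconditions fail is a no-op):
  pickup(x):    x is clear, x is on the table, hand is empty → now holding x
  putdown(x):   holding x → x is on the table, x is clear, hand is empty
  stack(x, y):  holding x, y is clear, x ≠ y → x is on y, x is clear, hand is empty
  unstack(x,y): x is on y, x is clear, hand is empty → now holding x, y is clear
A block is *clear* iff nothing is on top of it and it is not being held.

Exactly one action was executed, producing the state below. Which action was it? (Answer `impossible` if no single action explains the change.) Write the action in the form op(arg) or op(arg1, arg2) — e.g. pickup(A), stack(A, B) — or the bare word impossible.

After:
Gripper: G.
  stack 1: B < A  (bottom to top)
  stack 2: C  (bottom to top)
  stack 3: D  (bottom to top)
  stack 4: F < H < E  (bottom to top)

target: towers=[B/A; C; D; F/H/E] holding=G
     unstack(G, E) → towers=[B/A; C; D; F/H/E] holding=G  ← match
     unstack(A, B) → towers=[B; C; D; F/H/E/G] holding=A
         pickup(D) → towers=[B/A; C; F/H/E/G] holding=D
         pickup(C) → towers=[B/A; D; F/H/E/G] holding=C

unstack(G, E)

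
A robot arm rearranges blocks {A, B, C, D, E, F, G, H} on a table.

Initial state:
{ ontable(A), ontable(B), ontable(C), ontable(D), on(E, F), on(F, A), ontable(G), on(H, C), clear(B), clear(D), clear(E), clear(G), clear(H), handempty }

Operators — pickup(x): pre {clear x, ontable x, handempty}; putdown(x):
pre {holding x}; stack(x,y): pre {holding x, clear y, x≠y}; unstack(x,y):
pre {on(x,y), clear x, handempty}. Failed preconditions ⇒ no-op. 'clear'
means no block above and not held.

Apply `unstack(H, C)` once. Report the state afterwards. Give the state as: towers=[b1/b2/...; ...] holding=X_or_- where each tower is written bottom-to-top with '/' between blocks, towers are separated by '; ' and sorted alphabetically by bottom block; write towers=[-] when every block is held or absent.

towers=[A/F/E; B; C; D; G] holding=H

before: towers=[A/F/E; B; C/H; D; G] holding=-
pre[unstack(H, C)]: on(H,C) yes, clear(H) yes, handempty yes
all met → apply unstack(H, C)
after:  towers=[A/F/E; B; C; D; G] holding=H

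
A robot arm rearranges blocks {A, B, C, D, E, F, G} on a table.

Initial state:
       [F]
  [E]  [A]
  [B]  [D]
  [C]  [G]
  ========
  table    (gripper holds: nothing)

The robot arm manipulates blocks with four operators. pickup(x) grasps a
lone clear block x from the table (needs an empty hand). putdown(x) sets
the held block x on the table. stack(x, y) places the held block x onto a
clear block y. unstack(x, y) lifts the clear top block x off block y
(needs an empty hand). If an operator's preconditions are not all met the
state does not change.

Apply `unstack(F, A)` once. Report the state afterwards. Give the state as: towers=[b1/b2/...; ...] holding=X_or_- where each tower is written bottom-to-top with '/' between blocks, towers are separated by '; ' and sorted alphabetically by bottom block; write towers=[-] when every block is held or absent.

towers=[C/B/E; G/D/A] holding=F

before: towers=[C/B/E; G/D/A/F] holding=-
pre[unstack(F, A)]: on(F,A) ok, clear(F) ok, handempty ok
all met → apply unstack(F, A)
after:  towers=[C/B/E; G/D/A] holding=F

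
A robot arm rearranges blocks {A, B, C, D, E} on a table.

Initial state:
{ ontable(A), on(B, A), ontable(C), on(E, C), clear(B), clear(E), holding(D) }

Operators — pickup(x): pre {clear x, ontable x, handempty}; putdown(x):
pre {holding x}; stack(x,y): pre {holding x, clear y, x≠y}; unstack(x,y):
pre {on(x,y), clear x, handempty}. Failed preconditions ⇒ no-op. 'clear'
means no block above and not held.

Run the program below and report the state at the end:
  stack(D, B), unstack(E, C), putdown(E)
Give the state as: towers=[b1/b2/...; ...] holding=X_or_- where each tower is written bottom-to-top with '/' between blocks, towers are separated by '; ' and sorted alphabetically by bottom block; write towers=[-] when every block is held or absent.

step 1 (stack(D, B)): towers=[A/B/D; C/E] holding=-
step 2 (unstack(E, C)): towers=[A/B/D; C] holding=E
step 3 (putdown(E)): towers=[A/B/D; C; E] holding=-

towers=[A/B/D; C; E] holding=-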